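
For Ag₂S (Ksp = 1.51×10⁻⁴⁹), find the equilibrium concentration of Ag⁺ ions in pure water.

6.71×10⁻¹⁷ M

Ag₂S(s) ⇌ 2 Ag⁺(aq) + S²⁻(aq)
For each mole of Ag₂S that dissolves per liter, [Ag⁺] = 2s and [S²⁻] = s; let s denote this solubility.
Ksp = [Ag⁺]^2[S²⁻] = (2s)^2 · s = 4s^3 = 1.51×10⁻⁴⁹
s = 3.35×10⁻¹⁷ mol/L
[Ag⁺] = 2s = 6.71×10⁻¹⁷ mol/L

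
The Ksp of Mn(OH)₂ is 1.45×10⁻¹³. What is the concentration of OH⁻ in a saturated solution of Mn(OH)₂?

Mn(OH)₂(s) ⇌ Mn²⁺(aq) + 2 OH⁻(aq)
If s mol/L of Mn(OH)₂ dissolves, [Mn²⁺] = s and [OH⁻] = 2s.
Ksp = [Mn²⁺][OH⁻]^2 = s · (2s)^2 = 4s^3 = 1.45×10⁻¹³
s = 3.31×10⁻⁵ mol L⁻¹
[OH⁻] = 2s = 6.62×10⁻⁵ mol L⁻¹

6.62×10⁻⁵ M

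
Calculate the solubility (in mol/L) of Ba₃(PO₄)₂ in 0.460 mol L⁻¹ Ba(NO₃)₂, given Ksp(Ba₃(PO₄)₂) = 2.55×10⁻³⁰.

Ba₃(PO₄)₂(s) ⇌ 3 Ba²⁺(aq) + 2 PO₄³⁻(aq)
Ba²⁺ is already present at 0.460 mol L⁻¹. If s mol/L of Ba₃(PO₄)₂ dissolves, [PO₄³⁻] = 2s while [Ba²⁺] ≈ 0.460 mol L⁻¹.
Ksp = [Ba²⁺]^3[PO₄³⁻]^2 = (0.460)^3(2s)^2
(2s)^2 = 2.55×10⁻³⁰ / (0.460)^3 = 2.62×10⁻²⁹
s = 2.56×10⁻¹⁵ mol L⁻¹

2.56×10⁻¹⁵ M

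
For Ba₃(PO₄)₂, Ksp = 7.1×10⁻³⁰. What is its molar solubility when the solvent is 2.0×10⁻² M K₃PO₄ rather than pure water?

Ba₃(PO₄)₂(s) ⇌ 3 Ba²⁺(aq) + 2 PO₄³⁻(aq)
Let s be the solubility of Ba₃(PO₄)₂ here. The common ion gives [PO₄³⁻] ≈ 2.0×10⁻² M, and [Ba²⁺] = 3s.
Ksp = [Ba²⁺]^3[PO₄³⁻]^2 = (3s)^3(2.0×10⁻²)^2
(3s)^3 = 7.1×10⁻³⁰ / (2.0×10⁻²)^2 = 1.8×10⁻²⁶
s = 8.7×10⁻¹⁰ M

8.7×10⁻¹⁰ M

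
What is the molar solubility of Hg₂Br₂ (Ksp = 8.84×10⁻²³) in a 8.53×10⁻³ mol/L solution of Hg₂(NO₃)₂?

Hg₂Br₂(s) ⇌ Hg₂²⁺(aq) + 2 Br⁻(aq)
The solution already contains Hg₂²⁺ at 8.53×10⁻³ mol/L. Let s be the molar solubility of Hg₂Br₂.
[Hg₂²⁺] ≈ 8.53×10⁻³ mol/L (common ion dominates); [Br⁻] = 2s.
Ksp = [Hg₂²⁺][Br⁻]^2 = (8.53×10⁻³)(2s)^2
(2s)^2 = 8.84×10⁻²³ / (8.53×10⁻³) = 1.04×10⁻²⁰
s = 5.09×10⁻¹¹ mol/L

5.09×10⁻¹¹ M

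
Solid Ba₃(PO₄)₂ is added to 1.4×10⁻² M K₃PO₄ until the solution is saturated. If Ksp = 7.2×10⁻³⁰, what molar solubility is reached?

1.1×10⁻⁹ M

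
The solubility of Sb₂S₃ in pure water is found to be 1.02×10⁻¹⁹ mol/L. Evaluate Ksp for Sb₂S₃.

Ksp = 1.19×10⁻⁹³

Sb₂S₃(s) ⇌ 2 Sb³⁺(aq) + 3 S²⁻(aq)
Let s be the molar solubility. Then [Sb³⁺] = 2s and [S²⁻] = 3s.
Ksp = [Sb³⁺]^2[S²⁻]^3 = (2s)^2 · (3s)^3 = 108s^5
Ksp = 108 × (1.02×10⁻¹⁹)^5 = 1.19×10⁻⁹³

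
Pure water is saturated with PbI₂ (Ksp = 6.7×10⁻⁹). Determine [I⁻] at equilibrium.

2.4×10⁻³ M

PbI₂(s) ⇌ Pb²⁺(aq) + 2 I⁻(aq)
For each mole of PbI₂ that dissolves per liter, [Pb²⁺] = s and [I⁻] = 2s; let s denote this solubility.
Ksp = [Pb²⁺][I⁻]^2 = s · (2s)^2 = 4s^3 = 6.7×10⁻⁹
s = 1.2×10⁻³ M
[I⁻] = 2s = 2.4×10⁻³ M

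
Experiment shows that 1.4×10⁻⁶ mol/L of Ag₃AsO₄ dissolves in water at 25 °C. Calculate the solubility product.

Ksp = 1.0×10⁻²²

Ag₃AsO₄(s) ⇌ 3 Ag⁺(aq) + AsO₄³⁻(aq)
For each mole of Ag₃AsO₄ that dissolves per liter, [Ag⁺] = 3s and [AsO₄³⁻] = s; let s denote this solubility.
Ksp = [Ag⁺]^3[AsO₄³⁻] = (3s)^3 · s = 27s^4
Ksp = 27 × (1.4×10⁻⁶)^4 = 1.0×10⁻²²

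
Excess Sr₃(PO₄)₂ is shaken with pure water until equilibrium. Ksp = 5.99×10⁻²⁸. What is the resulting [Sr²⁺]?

Sr₃(PO₄)₂(s) ⇌ 3 Sr²⁺(aq) + 2 PO₄³⁻(aq)
Let s be the molar solubility. Then [Sr²⁺] = 3s and [PO₄³⁻] = 2s.
Ksp = [Sr²⁺]^3[PO₄³⁻]^2 = (3s)^3 · (2s)^2 = 108s^5 = 5.99×10⁻²⁸
s = 1.41×10⁻⁶ mol/L
[Sr²⁺] = 3s = 4.23×10⁻⁶ mol/L

4.23×10⁻⁶ M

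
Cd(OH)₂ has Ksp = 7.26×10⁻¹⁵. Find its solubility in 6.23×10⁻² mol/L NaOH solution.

1.87×10⁻¹² M

Cd(OH)₂(s) ⇌ Cd²⁺(aq) + 2 OH⁻(aq)
Let s be the solubility of Cd(OH)₂ here. The common ion gives [OH⁻] ≈ 6.23×10⁻² mol/L, and [Cd²⁺] = s.
Ksp = [Cd²⁺][OH⁻]^2 = s(6.23×10⁻²)^2
s = 7.26×10⁻¹⁵ / (6.23×10⁻²)^2 = 1.87×10⁻¹²
s = 1.87×10⁻¹² mol/L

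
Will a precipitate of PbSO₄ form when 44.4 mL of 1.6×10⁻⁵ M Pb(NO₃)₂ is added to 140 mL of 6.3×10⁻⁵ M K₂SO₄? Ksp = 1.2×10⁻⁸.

No

After mixing, V = 44.4 mL + 140 mL = 184.4 mL.
[Pb²⁺] = (1.6×10⁻⁵)(44.4)/184.4 = 3.9×10⁻⁶ M
[SO₄²⁻] = (6.3×10⁻⁵)(140)/184.4 = 4.8×10⁻⁵ M
Q = [Pb²⁺][SO₄²⁻] = 1.8×10⁻¹⁰
Q < Ksp (1.8×10⁻¹⁰ vs 1.2×10⁻⁸); the solution remains unsaturated and no precipitate forms.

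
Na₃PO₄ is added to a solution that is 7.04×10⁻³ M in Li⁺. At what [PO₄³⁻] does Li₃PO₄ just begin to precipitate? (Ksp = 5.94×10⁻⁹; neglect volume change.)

1.70×10⁻² M

Each salt precipitates once Q = Ksp for that salt.
Li₃PO₄(s) ⇌ 3 Li⁺(aq) + PO₄³⁻(aq)
Ksp = [Li⁺]^3[PO₄³⁻] = [PO₄³⁻](7.04×10⁻³)^3
[PO₄³⁻] = 5.94×10⁻⁹ / (7.04×10⁻³)^3 = 1.70×10⁻²
[PO₄³⁻] = 1.70×10⁻² M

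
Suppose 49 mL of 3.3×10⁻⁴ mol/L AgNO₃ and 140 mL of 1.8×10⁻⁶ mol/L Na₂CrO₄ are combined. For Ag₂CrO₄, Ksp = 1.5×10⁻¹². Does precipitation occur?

After mixing, V = 49 mL + 140 mL = 189 mL.
[Ag⁺] = (3.3×10⁻⁴)(49)/189 = 8.6×10⁻⁵ mol/L
[CrO₄²⁻] = (1.8×10⁻⁶)(140)/189 = 1.3×10⁻⁶ mol/L
Q = [Ag⁺]^2[CrO₄²⁻] = 9.8×10⁻¹⁵
Q < Ksp (9.8×10⁻¹⁵ vs 1.5×10⁻¹²); the solution remains unsaturated and no precipitate forms.

No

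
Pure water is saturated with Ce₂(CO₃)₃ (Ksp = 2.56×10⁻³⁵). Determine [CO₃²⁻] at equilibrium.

1.42×10⁻⁷ M

Ce₂(CO₃)₃(s) ⇌ 2 Ce³⁺(aq) + 3 CO₃²⁻(aq)
With molar solubility s: [Ce³⁺] = 2s, [CO₃²⁻] = 3s.
Ksp = [Ce³⁺]^2[CO₃²⁻]^3 = (2s)^2 · (3s)^3 = 108s^5 = 2.56×10⁻³⁵
s = 4.73×10⁻⁸ M
[CO₃²⁻] = 3s = 1.42×10⁻⁷ M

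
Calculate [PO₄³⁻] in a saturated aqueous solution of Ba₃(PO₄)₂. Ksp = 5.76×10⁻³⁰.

Ba₃(PO₄)₂(s) ⇌ 3 Ba²⁺(aq) + 2 PO₄³⁻(aq)
For each mole of Ba₃(PO₄)₂ that dissolves per liter, [Ba²⁺] = 3s and [PO₄³⁻] = 2s; let s denote this solubility.
Ksp = [Ba²⁺]^3[PO₄³⁻]^2 = (3s)^3 · (2s)^2 = 108s^5 = 5.76×10⁻³⁰
s = 5.56×10⁻⁷ mol/L
[PO₄³⁻] = 2s = 1.11×10⁻⁶ mol/L

1.11×10⁻⁶ M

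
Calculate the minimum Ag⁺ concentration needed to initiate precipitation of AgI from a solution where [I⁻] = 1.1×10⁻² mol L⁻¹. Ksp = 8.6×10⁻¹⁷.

Precipitation begins when Q = Ksp.
AgI(s) ⇌ Ag⁺(aq) + I⁻(aq)
Ksp = [Ag⁺][I⁻] = [Ag⁺](1.1×10⁻²)
[Ag⁺] = 8.6×10⁻¹⁷ / (1.1×10⁻²) = 7.8×10⁻¹⁵
[Ag⁺] = 7.8×10⁻¹⁵ mol L⁻¹

7.8×10⁻¹⁵ M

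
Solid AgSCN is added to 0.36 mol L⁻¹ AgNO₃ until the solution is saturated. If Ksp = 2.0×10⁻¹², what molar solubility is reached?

AgSCN(s) ⇌ Ag⁺(aq) + SCN⁻(aq)
The solution already contains Ag⁺ at 0.36 mol L⁻¹. Let s be the molar solubility of AgSCN.
[Ag⁺] ≈ 0.36 mol L⁻¹ (common ion dominates); [SCN⁻] = s.
Ksp = [Ag⁺][SCN⁻] = (0.36)s
s = 2.0×10⁻¹² / (0.36) = 5.6×10⁻¹²
s = 5.6×10⁻¹² mol L⁻¹

5.6×10⁻¹² M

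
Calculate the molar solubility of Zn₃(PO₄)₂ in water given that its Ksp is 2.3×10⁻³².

Zn₃(PO₄)₂(s) ⇌ 3 Zn²⁺(aq) + 2 PO₄³⁻(aq)
If s mol/L of Zn₃(PO₄)₂ dissolves, [Zn²⁺] = 3s and [PO₄³⁻] = 2s.
Ksp = [Zn²⁺]^3[PO₄³⁻]^2 = (3s)^3 · (2s)^2 = 108s^5
108s^5 = 2.3×10⁻³²  ⇒  s^5 = 2.1×10⁻³⁴
Taking the 5th root, s = 1.8×10⁻⁷ mol L⁻¹.

1.8×10⁻⁷ M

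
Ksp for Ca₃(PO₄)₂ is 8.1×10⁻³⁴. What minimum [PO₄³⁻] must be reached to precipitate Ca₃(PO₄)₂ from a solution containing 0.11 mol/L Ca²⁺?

7.8×10⁻¹⁶ M

The threshold for precipitation is Q = Ksp.
Ca₃(PO₄)₂(s) ⇌ 3 Ca²⁺(aq) + 2 PO₄³⁻(aq)
Ksp = [Ca²⁺]^3[PO₄³⁻]^2 = [PO₄³⁻]^2(0.11)^3
[PO₄³⁻]^2 = 8.1×10⁻³⁴ / (0.11)^3 = 6.1×10⁻³¹
[PO₄³⁻] = 7.8×10⁻¹⁶ mol/L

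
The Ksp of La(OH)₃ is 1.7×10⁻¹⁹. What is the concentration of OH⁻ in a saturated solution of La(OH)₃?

La(OH)₃(s) ⇌ La³⁺(aq) + 3 OH⁻(aq)
If s mol/L of La(OH)₃ dissolves, [La³⁺] = s and [OH⁻] = 3s.
Ksp = [La³⁺][OH⁻]^3 = s · (3s)^3 = 27s^4 = 1.7×10⁻¹⁹
s = 8.9×10⁻⁶ mol/L
[OH⁻] = 3s = 2.7×10⁻⁵ mol/L

2.7×10⁻⁵ M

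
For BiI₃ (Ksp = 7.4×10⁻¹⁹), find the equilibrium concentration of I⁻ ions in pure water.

3.9×10⁻⁵ M

BiI₃(s) ⇌ Bi³⁺(aq) + 3 I⁻(aq)
If s mol/L of BiI₃ dissolves, [Bi³⁺] = s and [I⁻] = 3s.
Ksp = [Bi³⁺][I⁻]^3 = s · (3s)^3 = 27s^4 = 7.4×10⁻¹⁹
s = 1.3×10⁻⁵ mol L⁻¹
[I⁻] = 3s = 3.9×10⁻⁵ mol L⁻¹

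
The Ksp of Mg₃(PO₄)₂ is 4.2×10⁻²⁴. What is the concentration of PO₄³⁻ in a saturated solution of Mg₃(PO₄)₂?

1.7×10⁻⁵ M

Mg₃(PO₄)₂(s) ⇌ 3 Mg²⁺(aq) + 2 PO₄³⁻(aq)
For each mole of Mg₃(PO₄)₂ that dissolves per liter, [Mg²⁺] = 3s and [PO₄³⁻] = 2s; let s denote this solubility.
Ksp = [Mg²⁺]^3[PO₄³⁻]^2 = (3s)^3 · (2s)^2 = 108s^5 = 4.2×10⁻²⁴
s = 8.3×10⁻⁶ M
[PO₄³⁻] = 2s = 1.7×10⁻⁵ M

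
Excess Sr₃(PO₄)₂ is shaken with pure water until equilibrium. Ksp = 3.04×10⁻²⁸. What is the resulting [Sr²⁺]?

3.69×10⁻⁶ M

Sr₃(PO₄)₂(s) ⇌ 3 Sr²⁺(aq) + 2 PO₄³⁻(aq)
For each mole of Sr₃(PO₄)₂ that dissolves per liter, [Sr²⁺] = 3s and [PO₄³⁻] = 2s; let s denote this solubility.
Ksp = [Sr²⁺]^3[PO₄³⁻]^2 = (3s)^3 · (2s)^2 = 108s^5 = 3.04×10⁻²⁸
s = 1.23×10⁻⁶ mol L⁻¹
[Sr²⁺] = 3s = 3.69×10⁻⁶ mol L⁻¹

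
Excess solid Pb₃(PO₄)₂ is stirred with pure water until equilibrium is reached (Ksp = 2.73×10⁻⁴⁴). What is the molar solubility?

Pb₃(PO₄)₂(s) ⇌ 3 Pb²⁺(aq) + 2 PO₄³⁻(aq)
With molar solubility s: [Pb²⁺] = 3s, [PO₄³⁻] = 2s.
Ksp = [Pb²⁺]^3[PO₄³⁻]^2 = (3s)^3 · (2s)^2 = 108s^5
108s^5 = 2.73×10⁻⁴⁴  ⇒  s^5 = 2.53×10⁻⁴⁶
s = (2.53×10⁻⁴⁶)^(1/5) = 7.60×10⁻¹⁰ mol L⁻¹

7.60×10⁻¹⁰ M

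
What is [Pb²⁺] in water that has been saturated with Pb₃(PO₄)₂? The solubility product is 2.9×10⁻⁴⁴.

Pb₃(PO₄)₂(s) ⇌ 3 Pb²⁺(aq) + 2 PO₄³⁻(aq)
For each mole of Pb₃(PO₄)₂ that dissolves per liter, [Pb²⁺] = 3s and [PO₄³⁻] = 2s; let s denote this solubility.
Ksp = [Pb²⁺]^3[PO₄³⁻]^2 = (3s)^3 · (2s)^2 = 108s^5 = 2.9×10⁻⁴⁴
s = 7.7×10⁻¹⁰ mol L⁻¹
[Pb²⁺] = 3s = 2.3×10⁻⁹ mol L⁻¹

2.3×10⁻⁹ M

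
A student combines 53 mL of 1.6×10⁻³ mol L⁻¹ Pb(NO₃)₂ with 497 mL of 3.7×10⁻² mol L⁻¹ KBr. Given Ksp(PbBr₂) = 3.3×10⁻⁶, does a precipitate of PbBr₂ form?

After mixing, V = 53 mL + 497 mL = 550 mL.
[Pb²⁺] = (1.6×10⁻³)(53)/550 = 1.5×10⁻⁴ mol L⁻¹
[Br⁻] = (3.7×10⁻²)(497)/550 = 3.3×10⁻² mol L⁻¹
Q = [Pb²⁺][Br⁻]^2 = 1.7×10⁻⁷
Q < Ksp (1.7×10⁻⁷ vs 3.3×10⁻⁶); the solution remains unsaturated and no precipitate forms.

No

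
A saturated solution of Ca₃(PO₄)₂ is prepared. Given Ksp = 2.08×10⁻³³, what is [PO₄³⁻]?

2.28×10⁻⁷ M

Ca₃(PO₄)₂(s) ⇌ 3 Ca²⁺(aq) + 2 PO₄³⁻(aq)
With molar solubility s: [Ca²⁺] = 3s, [PO₄³⁻] = 2s.
Ksp = [Ca²⁺]^3[PO₄³⁻]^2 = (3s)^3 · (2s)^2 = 108s^5 = 2.08×10⁻³³
s = 1.14×10⁻⁷ mol L⁻¹
[PO₄³⁻] = 2s = 2.28×10⁻⁷ mol L⁻¹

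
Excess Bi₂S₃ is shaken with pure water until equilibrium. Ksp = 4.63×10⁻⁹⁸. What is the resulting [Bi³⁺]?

2.68×10⁻²⁰ M

Bi₂S₃(s) ⇌ 2 Bi³⁺(aq) + 3 S²⁻(aq)
Call the molar solubility s, so that [Bi³⁺] = 2s and [S²⁻] = 3s.
Ksp = [Bi³⁺]^2[S²⁻]^3 = (2s)^2 · (3s)^3 = 108s^5 = 4.63×10⁻⁹⁸
s = 1.34×10⁻²⁰ M
[Bi³⁺] = 2s = 2.68×10⁻²⁰ M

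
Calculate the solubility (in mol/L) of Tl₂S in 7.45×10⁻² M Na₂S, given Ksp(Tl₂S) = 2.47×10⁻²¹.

Tl₂S(s) ⇌ 2 Tl⁺(aq) + S²⁻(aq)
S²⁻ is already present at 7.45×10⁻² M. If s mol/L of Tl₂S dissolves, [Tl⁺] = 2s while [S²⁻] ≈ 7.45×10⁻² M.
Ksp = [Tl⁺]^2[S²⁻] = (2s)^2(7.45×10⁻²)
(2s)^2 = 2.47×10⁻²¹ / (7.45×10⁻²) = 3.32×10⁻²⁰
s = 9.10×10⁻¹¹ M

9.10×10⁻¹¹ M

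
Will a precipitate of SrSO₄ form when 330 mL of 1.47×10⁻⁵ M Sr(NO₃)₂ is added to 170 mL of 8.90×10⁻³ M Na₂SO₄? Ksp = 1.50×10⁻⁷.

Total volume after mixing = 330 + 170 = 500 mL.
[Sr²⁺] = (1.47×10⁻⁵)(330)/500 = 9.70×10⁻⁶ M
[SO₄²⁻] = (8.90×10⁻³)(170)/500 = 3.03×10⁻³ M
Q = [Sr²⁺][SO₄²⁻] = 2.94×10⁻⁸
Q = 2.94×10⁻⁸ < Ksp = 1.50×10⁻⁷, so the solution is unsaturated and no precipitate forms.

No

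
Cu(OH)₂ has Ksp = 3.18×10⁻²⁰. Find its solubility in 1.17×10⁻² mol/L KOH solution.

2.32×10⁻¹⁶ M

Cu(OH)₂(s) ⇌ Cu²⁺(aq) + 2 OH⁻(aq)
With OH⁻ already at 1.17×10⁻² mol/L and s small, take [OH⁻] ≈ 1.17×10⁻² mol/L and [Cu²⁺] = s.
Ksp = [Cu²⁺][OH⁻]^2 = s(1.17×10⁻²)^2
s = 3.18×10⁻²⁰ / (1.17×10⁻²)^2 = 2.32×10⁻¹⁶
s = 2.32×10⁻¹⁶ mol/L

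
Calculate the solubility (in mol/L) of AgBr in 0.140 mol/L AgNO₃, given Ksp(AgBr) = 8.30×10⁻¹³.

5.93×10⁻¹² M

AgBr(s) ⇌ Ag⁺(aq) + Br⁻(aq)
With Ag⁺ already at 0.140 mol/L and s small, take [Ag⁺] ≈ 0.140 mol/L and [Br⁻] = s.
Ksp = [Ag⁺][Br⁻] = (0.140)s
s = 8.30×10⁻¹³ / (0.140) = 5.93×10⁻¹²
s = 5.93×10⁻¹² mol/L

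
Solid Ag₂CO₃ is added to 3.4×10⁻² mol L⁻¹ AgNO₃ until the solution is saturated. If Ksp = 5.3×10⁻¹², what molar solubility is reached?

Ag₂CO₃(s) ⇌ 2 Ag⁺(aq) + CO₃²⁻(aq)
Ag⁺ is already present at 3.4×10⁻² mol L⁻¹. If s mol/L of Ag₂CO₃ dissolves, [CO₃²⁻] = s while [Ag⁺] ≈ 3.4×10⁻² mol L⁻¹.
Ksp = [Ag⁺]^2[CO₃²⁻] = (3.4×10⁻²)^2s
s = 5.3×10⁻¹² / (3.4×10⁻²)^2 = 4.6×10⁻⁹
s = 4.6×10⁻⁹ mol L⁻¹

4.6×10⁻⁹ M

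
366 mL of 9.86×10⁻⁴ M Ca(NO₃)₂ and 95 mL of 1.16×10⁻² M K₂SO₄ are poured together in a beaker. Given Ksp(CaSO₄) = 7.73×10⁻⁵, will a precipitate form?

No

The combined volume is 461 mL.
[Ca²⁺] = (9.86×10⁻⁴)(366)/461 = 7.83×10⁻⁴ M
[SO₄²⁻] = (1.16×10⁻²)(95)/461 = 2.39×10⁻³ M
Q = [Ca²⁺][SO₄²⁻] = 1.87×10⁻⁶
Q < Ksp (1.87×10⁻⁶ vs 7.73×10⁻⁵); the solution remains unsaturated and no precipitate forms.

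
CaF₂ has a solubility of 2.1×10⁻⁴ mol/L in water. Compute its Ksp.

Ksp = 3.7×10⁻¹¹

CaF₂(s) ⇌ Ca²⁺(aq) + 2 F⁻(aq)
For each mole of CaF₂ that dissolves per liter, [Ca²⁺] = s and [F⁻] = 2s; let s denote this solubility.
Ksp = [Ca²⁺][F⁻]^2 = s · (2s)^2 = 4s^3
Ksp = 4 × (2.1×10⁻⁴)^3 = 3.7×10⁻¹¹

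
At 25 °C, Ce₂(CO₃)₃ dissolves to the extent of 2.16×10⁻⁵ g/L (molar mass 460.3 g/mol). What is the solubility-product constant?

Ksp = 2.46×10⁻³⁵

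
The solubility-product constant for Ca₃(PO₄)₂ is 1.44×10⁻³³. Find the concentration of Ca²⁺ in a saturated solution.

3.18×10⁻⁷ M

Ca₃(PO₄)₂(s) ⇌ 3 Ca²⁺(aq) + 2 PO₄³⁻(aq)
Let s be the molar solubility. Then [Ca²⁺] = 3s and [PO₄³⁻] = 2s.
Ksp = [Ca²⁺]^3[PO₄³⁻]^2 = (3s)^3 · (2s)^2 = 108s^5 = 1.44×10⁻³³
s = 1.06×10⁻⁷ mol/L
[Ca²⁺] = 3s = 3.18×10⁻⁷ mol/L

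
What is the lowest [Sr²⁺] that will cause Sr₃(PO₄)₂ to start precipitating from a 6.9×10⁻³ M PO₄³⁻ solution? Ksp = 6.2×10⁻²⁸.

Each salt precipitates once Q = Ksp for that salt.
Sr₃(PO₄)₂(s) ⇌ 3 Sr²⁺(aq) + 2 PO₄³⁻(aq)
Ksp = [Sr²⁺]^3[PO₄³⁻]^2 = [Sr²⁺]^3(6.9×10⁻³)^2
[Sr²⁺]^3 = 6.2×10⁻²⁸ / (6.9×10⁻³)^2 = 1.3×10⁻²³
[Sr²⁺] = 2.4×10⁻⁸ M

2.4×10⁻⁸ M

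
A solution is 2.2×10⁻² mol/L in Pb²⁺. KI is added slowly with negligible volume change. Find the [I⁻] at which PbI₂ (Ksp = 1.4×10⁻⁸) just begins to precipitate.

8.0×10⁻⁴ M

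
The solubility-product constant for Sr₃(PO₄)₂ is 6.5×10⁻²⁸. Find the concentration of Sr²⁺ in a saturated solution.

Sr₃(PO₄)₂(s) ⇌ 3 Sr²⁺(aq) + 2 PO₄³⁻(aq)
With molar solubility s: [Sr²⁺] = 3s, [PO₄³⁻] = 2s.
Ksp = [Sr²⁺]^3[PO₄³⁻]^2 = (3s)^3 · (2s)^2 = 108s^5 = 6.5×10⁻²⁸
s = 1.4×10⁻⁶ mol/L
[Sr²⁺] = 3s = 4.3×10⁻⁶ mol/L

4.3×10⁻⁶ M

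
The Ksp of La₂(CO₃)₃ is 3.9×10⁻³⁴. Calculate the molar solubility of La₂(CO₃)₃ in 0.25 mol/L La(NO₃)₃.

6.1×10⁻¹² M

La₂(CO₃)₃(s) ⇌ 2 La³⁺(aq) + 3 CO₃²⁻(aq)
With La³⁺ already at 0.25 mol/L and s small, take [La³⁺] ≈ 0.25 mol/L and [CO₃²⁻] = 3s.
Ksp = [La³⁺]^2[CO₃²⁻]^3 = (0.25)^2(3s)^3
(3s)^3 = 3.9×10⁻³⁴ / (0.25)^2 = 6.2×10⁻³³
s = 6.1×10⁻¹² mol/L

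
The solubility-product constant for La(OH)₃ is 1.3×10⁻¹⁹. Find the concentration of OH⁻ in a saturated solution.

2.5×10⁻⁵ M

La(OH)₃(s) ⇌ La³⁺(aq) + 3 OH⁻(aq)
If s mol/L of La(OH)₃ dissolves, [La³⁺] = s and [OH⁻] = 3s.
Ksp = [La³⁺][OH⁻]^3 = s · (3s)^3 = 27s^4 = 1.3×10⁻¹⁹
s = 8.3×10⁻⁶ mol L⁻¹
[OH⁻] = 3s = 2.5×10⁻⁵ mol L⁻¹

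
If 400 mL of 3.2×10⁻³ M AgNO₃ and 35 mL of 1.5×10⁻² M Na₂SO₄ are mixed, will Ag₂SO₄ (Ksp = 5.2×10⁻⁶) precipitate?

After mixing, V = 400 mL + 35 mL = 435 mL.
[Ag⁺] = (3.2×10⁻³)(400)/435 = 2.9×10⁻³ M
[SO₄²⁻] = (1.5×10⁻²)(35)/435 = 1.2×10⁻³ M
Q = [Ag⁺]^2[SO₄²⁻] = 1.0×10⁻⁸
Since Q (1.0×10⁻⁸) is less than Ksp (5.2×10⁻⁶), no Ag₂SO₄ precipitates.

No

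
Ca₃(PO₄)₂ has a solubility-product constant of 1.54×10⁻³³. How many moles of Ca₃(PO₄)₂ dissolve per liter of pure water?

1.07×10⁻⁷ M

Ca₃(PO₄)₂(s) ⇌ 3 Ca²⁺(aq) + 2 PO₄³⁻(aq)
Call the molar solubility s, so that [Ca²⁺] = 3s and [PO₄³⁻] = 2s.
Ksp = [Ca²⁺]^3[PO₄³⁻]^2 = (3s)^3 · (2s)^2 = 108s^5
108s^5 = 1.54×10⁻³³  ⇒  s^5 = 1.43×10⁻³⁵
Taking the 5th root, s = 1.07×10⁻⁷ M.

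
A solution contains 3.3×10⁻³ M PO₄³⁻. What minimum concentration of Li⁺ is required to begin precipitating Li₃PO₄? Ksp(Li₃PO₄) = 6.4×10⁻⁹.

1.2×10⁻² M

Each salt precipitates once Q = Ksp for that salt.
Li₃PO₄(s) ⇌ 3 Li⁺(aq) + PO₄³⁻(aq)
Ksp = [Li⁺]^3[PO₄³⁻] = [Li⁺]^3(3.3×10⁻³)
[Li⁺]^3 = 6.4×10⁻⁹ / (3.3×10⁻³) = 1.9×10⁻⁶
[Li⁺] = 1.2×10⁻² M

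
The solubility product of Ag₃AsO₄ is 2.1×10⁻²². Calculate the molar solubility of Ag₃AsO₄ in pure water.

1.7×10⁻⁶ M

Ag₃AsO₄(s) ⇌ 3 Ag⁺(aq) + AsO₄³⁻(aq)
With molar solubility s: [Ag⁺] = 3s, [AsO₄³⁻] = s.
Ksp = [Ag⁺]^3[AsO₄³⁻] = (3s)^3 · s = 27s^4
27s^4 = 2.1×10⁻²²  ⇒  s^4 = 7.8×10⁻²⁴
s = 1.7×10⁻⁶ mol L⁻¹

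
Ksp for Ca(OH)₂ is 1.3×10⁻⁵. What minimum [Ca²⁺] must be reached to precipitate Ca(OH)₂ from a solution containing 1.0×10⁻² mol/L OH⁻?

Precipitation of each salt begins when its ion product equals Ksp.
Ca(OH)₂(s) ⇌ Ca²⁺(aq) + 2 OH⁻(aq)
Ksp = [Ca²⁺][OH⁻]^2 = [Ca²⁺](1.0×10⁻²)^2
[Ca²⁺] = 1.3×10⁻⁵ / (1.0×10⁻²)^2 = 0.13
[Ca²⁺] = 0.13 mol/L

0.13 M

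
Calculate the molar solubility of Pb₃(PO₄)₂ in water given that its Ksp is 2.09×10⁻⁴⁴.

7.20×10⁻¹⁰ M

Pb₃(PO₄)₂(s) ⇌ 3 Pb²⁺(aq) + 2 PO₄³⁻(aq)
If s mol/L of Pb₃(PO₄)₂ dissolves, [Pb²⁺] = 3s and [PO₄³⁻] = 2s.
Ksp = [Pb²⁺]^3[PO₄³⁻]^2 = (3s)^3 · (2s)^2 = 108s^5
108s^5 = 2.09×10⁻⁴⁴  ⇒  s^5 = 1.94×10⁻⁴⁶
s = (1.94×10⁻⁴⁶)^(1/5) = 7.20×10⁻¹⁰ M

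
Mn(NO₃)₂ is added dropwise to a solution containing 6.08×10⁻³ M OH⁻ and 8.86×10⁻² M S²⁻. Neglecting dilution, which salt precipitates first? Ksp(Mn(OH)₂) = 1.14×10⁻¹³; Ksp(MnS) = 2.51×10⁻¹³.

The threshold for precipitation is Q = Ksp.
For Mn(OH)₂: [Mn²⁺] = (Ksp/[OH⁻]^2) = 3.08×10⁻⁹ M
For MnS: [Mn²⁺] = (Ksp/[S²⁻]) = 2.83×10⁻¹² M
The smaller threshold [Mn²⁺] is reached first, so MnS precipitates first.

MnS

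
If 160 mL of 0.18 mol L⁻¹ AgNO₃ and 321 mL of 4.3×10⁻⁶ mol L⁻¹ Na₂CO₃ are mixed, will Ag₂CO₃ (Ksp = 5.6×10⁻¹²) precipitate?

Yes

Total volume after mixing = 160 + 321 = 481 mL.
[Ag⁺] = (0.18)(160)/481 = 6.0×10⁻² mol L⁻¹
[CO₃²⁻] = (4.3×10⁻⁶)(321)/481 = 2.9×10⁻⁶ mol L⁻¹
Q = [Ag⁺]^2[CO₃²⁻] = 1.0×10⁻⁸
Since Q (1.0×10⁻⁸) exceeds Ksp (5.6×10⁻¹²), Ag₂CO₃ will precipitate.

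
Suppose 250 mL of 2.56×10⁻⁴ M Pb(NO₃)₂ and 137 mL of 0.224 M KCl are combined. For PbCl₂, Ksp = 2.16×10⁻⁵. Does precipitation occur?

After mixing, V = 250 mL + 137 mL = 387 mL.
[Pb²⁺] = (2.56×10⁻⁴)(250)/387 = 1.65×10⁻⁴ M
[Cl⁻] = (0.224)(137)/387 = 7.93×10⁻² M
Q = [Pb²⁺][Cl⁻]^2 = 1.04×10⁻⁶
Q < Ksp (1.04×10⁻⁶ vs 2.16×10⁻⁵); the solution remains unsaturated and no precipitate forms.

No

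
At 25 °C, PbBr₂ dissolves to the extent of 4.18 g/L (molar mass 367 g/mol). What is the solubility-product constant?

Ksp = 5.91×10⁻⁶

Convert to molarity: s = 4.18 / 367 = 1.1390×10⁻² mol/L
PbBr₂(s) ⇌ Pb²⁺(aq) + 2 Br⁻(aq)
With molar solubility s: [Pb²⁺] = s, [Br⁻] = 2s.
Ksp = [Pb²⁺][Br⁻]^2 = s · (2s)^2 = 4s^3
Ksp = 4 × (1.1390×10⁻²)^3 = 5.91×10⁻⁶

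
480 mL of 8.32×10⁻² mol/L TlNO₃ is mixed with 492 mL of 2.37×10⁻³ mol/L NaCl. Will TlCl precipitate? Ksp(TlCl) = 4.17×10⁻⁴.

After mixing, V = 480 mL + 492 mL = 972 mL.
[Tl⁺] = (8.32×10⁻²)(480)/972 = 4.11×10⁻² mol/L
[Cl⁻] = (2.37×10⁻³)(492)/972 = 1.20×10⁻³ mol/L
Q = [Tl⁺][Cl⁻] = 4.93×10⁻⁵
Q < Ksp (4.93×10⁻⁵ vs 4.17×10⁻⁴); the solution remains unsaturated and no precipitate forms.

No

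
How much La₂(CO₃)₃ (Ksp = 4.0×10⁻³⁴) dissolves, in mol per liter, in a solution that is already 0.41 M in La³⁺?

4.5×10⁻¹² M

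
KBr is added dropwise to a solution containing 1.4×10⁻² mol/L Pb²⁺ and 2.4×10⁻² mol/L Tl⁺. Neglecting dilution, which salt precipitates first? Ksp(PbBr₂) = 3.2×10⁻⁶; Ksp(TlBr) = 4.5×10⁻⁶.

Each salt precipitates once Q = Ksp for that salt.
For PbBr₂: [Br⁻] = (Ksp/[Pb²⁺])^(1/2) = 1.5×10⁻² mol/L
For TlBr: [Br⁻] = (Ksp/[Tl⁺]) = 1.9×10⁻⁴ mol/L
The smaller threshold [Br⁻] is reached first, so TlBr precipitates first.

TlBr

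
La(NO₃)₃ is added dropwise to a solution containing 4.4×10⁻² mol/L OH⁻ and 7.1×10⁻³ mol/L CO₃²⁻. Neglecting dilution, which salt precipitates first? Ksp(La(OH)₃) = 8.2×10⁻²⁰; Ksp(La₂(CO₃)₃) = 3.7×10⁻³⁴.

Precipitation of each salt begins when its ion product equals Ksp.
For La(OH)₃: [La³⁺] = (Ksp/[OH⁻]^3) = 9.6×10⁻¹⁶ mol/L
For La₂(CO₃)₃: [La³⁺] = (Ksp/[CO₃²⁻]^3)^(1/2) = 3.2×10⁻¹⁴ mol/L
Since La(OH)₃ needs less La³⁺ to reach saturation, it precipitates first.

La(OH)₃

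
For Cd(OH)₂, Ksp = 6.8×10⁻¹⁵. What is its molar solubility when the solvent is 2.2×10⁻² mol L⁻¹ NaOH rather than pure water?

Cd(OH)₂(s) ⇌ Cd²⁺(aq) + 2 OH⁻(aq)
OH⁻ is already present at 2.2×10⁻² mol L⁻¹. If s mol/L of Cd(OH)₂ dissolves, [Cd²⁺] = s while [OH⁻] ≈ 2.2×10⁻² mol L⁻¹.
Ksp = [Cd²⁺][OH⁻]^2 = s(2.2×10⁻²)^2
s = 6.8×10⁻¹⁵ / (2.2×10⁻²)^2 = 1.4×10⁻¹¹
s = 1.4×10⁻¹¹ mol L⁻¹

1.4×10⁻¹¹ M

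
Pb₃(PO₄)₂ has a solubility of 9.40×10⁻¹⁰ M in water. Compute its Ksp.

Pb₃(PO₄)₂(s) ⇌ 3 Pb²⁺(aq) + 2 PO₄³⁻(aq)
Let s be the molar solubility. Then [Pb²⁺] = 3s and [PO₄³⁻] = 2s.
Ksp = [Pb²⁺]^3[PO₄³⁻]^2 = (3s)^3 · (2s)^2 = 108s^5
Ksp = 108 × (9.40×10⁻¹⁰)^5 = 7.93×10⁻⁴⁴

Ksp = 7.93×10⁻⁴⁴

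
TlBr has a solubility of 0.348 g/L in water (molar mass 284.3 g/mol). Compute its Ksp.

Ksp = 1.50×10⁻⁶

Molar solubility s = (0.348 g/L) / (284.3 g/mol) = 1.2241×10⁻³ mol/L
TlBr(s) ⇌ Tl⁺(aq) + Br⁻(aq)
Call the molar solubility s, so that [Tl⁺] = s and [Br⁻] = s.
Ksp = [Tl⁺][Br⁻] = s · s = s^2
Ksp = (1.2241×10⁻³)^2 = 1.50×10⁻⁶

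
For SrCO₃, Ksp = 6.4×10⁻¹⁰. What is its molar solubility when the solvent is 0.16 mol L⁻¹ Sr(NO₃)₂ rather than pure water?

SrCO₃(s) ⇌ Sr²⁺(aq) + CO₃²⁻(aq)
With Sr²⁺ already at 0.16 mol L⁻¹ and s small, take [Sr²⁺] ≈ 0.16 mol L⁻¹ and [CO₃²⁻] = s.
Ksp = [Sr²⁺][CO₃²⁻] = (0.16)s
s = 6.4×10⁻¹⁰ / (0.16) = 4.0×10⁻⁹
s = 4.0×10⁻⁹ mol L⁻¹

4.0×10⁻⁹ M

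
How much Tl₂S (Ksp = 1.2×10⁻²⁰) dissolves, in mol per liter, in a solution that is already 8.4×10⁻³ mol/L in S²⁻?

Tl₂S(s) ⇌ 2 Tl⁺(aq) + S²⁻(aq)
Let s be the solubility of Tl₂S here. The common ion gives [S²⁻] ≈ 8.4×10⁻³ mol/L, and [Tl⁺] = 2s.
Ksp = [Tl⁺]^2[S²⁻] = (2s)^2(8.4×10⁻³)
(2s)^2 = 1.2×10⁻²⁰ / (8.4×10⁻³) = 1.4×10⁻¹⁸
s = 6.0×10⁻¹⁰ mol/L

6.0×10⁻¹⁰ M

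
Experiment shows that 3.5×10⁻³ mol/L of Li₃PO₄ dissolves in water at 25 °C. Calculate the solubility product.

Ksp = 4.1×10⁻⁹

Li₃PO₄(s) ⇌ 3 Li⁺(aq) + PO₄³⁻(aq)
Let s be the molar solubility. Then [Li⁺] = 3s and [PO₄³⁻] = s.
Ksp = [Li⁺]^3[PO₄³⁻] = (3s)^3 · s = 27s^4
Ksp = 27 × (3.5×10⁻³)^4 = 4.1×10⁻⁹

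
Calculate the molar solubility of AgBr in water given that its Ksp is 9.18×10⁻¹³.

9.58×10⁻⁷ M

AgBr(s) ⇌ Ag⁺(aq) + Br⁻(aq)
Call the molar solubility s, so that [Ag⁺] = s and [Br⁻] = s.
Ksp = [Ag⁺][Br⁻] = s · s = s^2
s^2 = 9.18×10⁻¹³
s = 9.58×10⁻⁷ mol L⁻¹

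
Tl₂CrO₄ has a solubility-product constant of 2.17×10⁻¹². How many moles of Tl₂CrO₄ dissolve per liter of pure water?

8.16×10⁻⁵ M

Tl₂CrO₄(s) ⇌ 2 Tl⁺(aq) + CrO₄²⁻(aq)
If s mol/L of Tl₂CrO₄ dissolves, [Tl⁺] = 2s and [CrO₄²⁻] = s.
Ksp = [Tl⁺]^2[CrO₄²⁻] = (2s)^2 · s = 4s^3
4s^3 = 2.17×10⁻¹²  ⇒  s^3 = 5.43×10⁻¹³
s = (5.43×10⁻¹³)^(1/3) = 8.16×10⁻⁵ M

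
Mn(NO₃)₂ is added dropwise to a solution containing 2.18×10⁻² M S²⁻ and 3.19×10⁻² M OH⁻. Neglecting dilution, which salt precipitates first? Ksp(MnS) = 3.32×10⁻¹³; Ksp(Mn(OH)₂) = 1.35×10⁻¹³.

Precipitation begins when Q = Ksp.
For MnS: [Mn²⁺] = (Ksp/[S²⁻]) = 1.52×10⁻¹¹ M
For Mn(OH)₂: [Mn²⁺] = (Ksp/[OH⁻]^2) = 1.33×10⁻¹⁰ M
The smaller threshold [Mn²⁺] is reached first, so MnS precipitates first.

MnS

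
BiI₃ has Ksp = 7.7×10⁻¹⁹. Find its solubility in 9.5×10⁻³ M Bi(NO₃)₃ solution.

1.4×10⁻⁶ M

BiI₃(s) ⇌ Bi³⁺(aq) + 3 I⁻(aq)
Let s be the solubility of BiI₃ here. The common ion gives [Bi³⁺] ≈ 9.5×10⁻³ M, and [I⁻] = 3s.
Ksp = [Bi³⁺][I⁻]^3 = (9.5×10⁻³)(3s)^3
(3s)^3 = 7.7×10⁻¹⁹ / (9.5×10⁻³) = 8.1×10⁻¹⁷
s = 1.4×10⁻⁶ M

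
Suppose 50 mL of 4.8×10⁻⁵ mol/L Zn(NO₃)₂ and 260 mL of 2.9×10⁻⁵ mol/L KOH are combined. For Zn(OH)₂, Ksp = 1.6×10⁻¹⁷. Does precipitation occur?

The combined volume is 310 mL.
[Zn²⁺] = (4.8×10⁻⁵)(50)/310 = 7.7×10⁻⁶ mol/L
[OH⁻] = (2.9×10⁻⁵)(260)/310 = 2.4×10⁻⁵ mol/L
Q = [Zn²⁺][OH⁻]^2 = 4.6×10⁻¹⁵
Because Q > Ksp (4.6×10⁻¹⁵ vs 1.6×10⁻¹⁷), a precipitate of Zn(OH)₂ forms.

Yes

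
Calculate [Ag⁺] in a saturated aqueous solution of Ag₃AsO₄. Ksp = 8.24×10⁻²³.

3.97×10⁻⁶ M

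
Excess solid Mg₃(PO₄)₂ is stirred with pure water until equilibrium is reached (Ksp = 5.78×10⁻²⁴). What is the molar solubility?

Mg₃(PO₄)₂(s) ⇌ 3 Mg²⁺(aq) + 2 PO₄³⁻(aq)
Call the molar solubility s, so that [Mg²⁺] = 3s and [PO₄³⁻] = 2s.
Ksp = [Mg²⁺]^3[PO₄³⁻]^2 = (3s)^3 · (2s)^2 = 108s^5
108s^5 = 5.78×10⁻²⁴  ⇒  s^5 = 5.35×10⁻²⁶
s = (5.35×10⁻²⁶)^(1/5) = 8.82×10⁻⁶ M

8.82×10⁻⁶ M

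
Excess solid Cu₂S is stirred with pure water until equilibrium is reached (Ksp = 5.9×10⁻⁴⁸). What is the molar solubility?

1.1×10⁻¹⁶ M

Cu₂S(s) ⇌ 2 Cu⁺(aq) + S²⁻(aq)
For each mole of Cu₂S that dissolves per liter, [Cu⁺] = 2s and [S²⁻] = s; let s denote this solubility.
Ksp = [Cu⁺]^2[S²⁻] = (2s)^2 · s = 4s^3
4s^3 = 5.9×10⁻⁴⁸  ⇒  s^3 = 1.5×10⁻⁴⁸
Taking the 3rd root, s = 1.1×10⁻¹⁶ mol L⁻¹.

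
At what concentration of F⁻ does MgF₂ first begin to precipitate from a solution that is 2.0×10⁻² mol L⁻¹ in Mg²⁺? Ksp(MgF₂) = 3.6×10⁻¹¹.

4.2×10⁻⁵ M

Precipitation begins when Q = Ksp.
MgF₂(s) ⇌ Mg²⁺(aq) + 2 F⁻(aq)
Ksp = [Mg²⁺][F⁻]^2 = [F⁻]^2(2.0×10⁻²)
[F⁻]^2 = 3.6×10⁻¹¹ / (2.0×10⁻²) = 1.8×10⁻⁹
[F⁻] = 4.2×10⁻⁵ mol L⁻¹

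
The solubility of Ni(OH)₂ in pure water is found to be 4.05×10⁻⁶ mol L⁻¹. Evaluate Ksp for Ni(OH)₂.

Ksp = 2.66×10⁻¹⁶

Ni(OH)₂(s) ⇌ Ni²⁺(aq) + 2 OH⁻(aq)
Let s be the molar solubility. Then [Ni²⁺] = s and [OH⁻] = 2s.
Ksp = [Ni²⁺][OH⁻]^2 = s · (2s)^2 = 4s^3
Ksp = 4 × (4.05×10⁻⁶)^3 = 2.66×10⁻¹⁶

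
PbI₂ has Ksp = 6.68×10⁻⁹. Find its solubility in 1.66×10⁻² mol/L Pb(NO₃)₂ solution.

3.17×10⁻⁴ M

PbI₂(s) ⇌ Pb²⁺(aq) + 2 I⁻(aq)
With Pb²⁺ already at 1.66×10⁻² mol/L and s small, take [Pb²⁺] ≈ 1.66×10⁻² mol/L and [I⁻] = 2s.
Ksp = [Pb²⁺][I⁻]^2 = (1.66×10⁻²)(2s)^2
(2s)^2 = 6.68×10⁻⁹ / (1.66×10⁻²) = 4.02×10⁻⁷
s = 3.17×10⁻⁴ mol/L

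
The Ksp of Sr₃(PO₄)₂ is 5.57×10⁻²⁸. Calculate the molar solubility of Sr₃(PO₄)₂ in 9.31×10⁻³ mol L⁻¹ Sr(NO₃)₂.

Sr₃(PO₄)₂(s) ⇌ 3 Sr²⁺(aq) + 2 PO₄³⁻(aq)
Let s be the solubility of Sr₃(PO₄)₂ here. The common ion gives [Sr²⁺] ≈ 9.31×10⁻³ mol L⁻¹, and [PO₄³⁻] = 2s.
Ksp = [Sr²⁺]^3[PO₄³⁻]^2 = (9.31×10⁻³)^3(2s)^2
(2s)^2 = 5.57×10⁻²⁸ / (9.31×10⁻³)^3 = 6.90×10⁻²²
s = 1.31×10⁻¹¹ mol L⁻¹

1.31×10⁻¹¹ M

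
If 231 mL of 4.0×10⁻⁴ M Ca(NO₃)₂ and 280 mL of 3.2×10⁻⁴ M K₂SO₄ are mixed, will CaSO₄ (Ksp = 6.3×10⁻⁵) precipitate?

No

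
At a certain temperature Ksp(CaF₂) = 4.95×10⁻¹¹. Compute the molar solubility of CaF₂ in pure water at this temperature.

CaF₂(s) ⇌ Ca²⁺(aq) + 2 F⁻(aq)
Let s be the molar solubility. Then [Ca²⁺] = s and [F⁻] = 2s.
Ksp = [Ca²⁺][F⁻]^2 = s · (2s)^2 = 4s^3
4s^3 = 4.95×10⁻¹¹  ⇒  s^3 = 1.24×10⁻¹¹
s = (1.24×10⁻¹¹)^(1/3) = 2.31×10⁻⁴ mol/L

2.31×10⁻⁴ M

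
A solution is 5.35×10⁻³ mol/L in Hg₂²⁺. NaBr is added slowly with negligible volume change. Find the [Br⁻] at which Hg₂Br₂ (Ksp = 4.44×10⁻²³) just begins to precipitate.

9.11×10⁻¹¹ M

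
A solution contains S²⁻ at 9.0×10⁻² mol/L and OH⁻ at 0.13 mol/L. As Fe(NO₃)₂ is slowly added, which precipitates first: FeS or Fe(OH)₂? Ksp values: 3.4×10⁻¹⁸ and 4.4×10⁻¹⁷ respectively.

Each salt precipitates once Q = Ksp for that salt.
For FeS: [Fe²⁺] = (Ksp/[S²⁻]) = 3.8×10⁻¹⁷ mol/L
For Fe(OH)₂: [Fe²⁺] = (Ksp/[OH⁻]^2) = 2.6×10⁻¹⁵ mol/L
Since FeS needs less Fe²⁺ to reach saturation, it precipitates first.

FeS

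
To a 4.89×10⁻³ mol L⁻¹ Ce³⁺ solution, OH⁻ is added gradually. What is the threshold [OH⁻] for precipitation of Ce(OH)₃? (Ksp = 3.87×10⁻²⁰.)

1.99×10⁻⁶ M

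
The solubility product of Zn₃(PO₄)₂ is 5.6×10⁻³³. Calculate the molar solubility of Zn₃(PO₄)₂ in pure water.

Zn₃(PO₄)₂(s) ⇌ 3 Zn²⁺(aq) + 2 PO₄³⁻(aq)
Let s be the molar solubility. Then [Zn²⁺] = 3s and [PO₄³⁻] = 2s.
Ksp = [Zn²⁺]^3[PO₄³⁻]^2 = (3s)^3 · (2s)^2 = 108s^5
108s^5 = 5.6×10⁻³³  ⇒  s^5 = 5.2×10⁻³⁵
s = (5.2×10⁻³⁵)^(1/5) = 1.4×10⁻⁷ mol/L

1.4×10⁻⁷ M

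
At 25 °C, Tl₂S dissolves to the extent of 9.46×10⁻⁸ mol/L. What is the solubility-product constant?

Ksp = 3.39×10⁻²¹

Tl₂S(s) ⇌ 2 Tl⁺(aq) + S²⁻(aq)
Let s be the molar solubility. Then [Tl⁺] = 2s and [S²⁻] = s.
Ksp = [Tl⁺]^2[S²⁻] = (2s)^2 · s = 4s^3
Ksp = 4 × (9.46×10⁻⁸)^3 = 3.39×10⁻²¹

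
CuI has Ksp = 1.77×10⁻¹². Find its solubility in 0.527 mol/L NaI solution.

3.36×10⁻¹² M

CuI(s) ⇌ Cu⁺(aq) + I⁻(aq)
With I⁻ already at 0.527 mol/L and s small, take [I⁻] ≈ 0.527 mol/L and [Cu⁺] = s.
Ksp = [Cu⁺][I⁻] = s(0.527)
s = 1.77×10⁻¹² / (0.527) = 3.36×10⁻¹²
s = 3.36×10⁻¹² mol/L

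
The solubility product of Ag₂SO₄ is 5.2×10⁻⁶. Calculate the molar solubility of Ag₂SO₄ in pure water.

Ag₂SO₄(s) ⇌ 2 Ag⁺(aq) + SO₄²⁻(aq)
If s mol/L of Ag₂SO₄ dissolves, [Ag⁺] = 2s and [SO₄²⁻] = s.
Ksp = [Ag⁺]^2[SO₄²⁻] = (2s)^2 · s = 4s^3
4s^3 = 5.2×10⁻⁶  ⇒  s^3 = 1.3×10⁻⁶
s = (1.3×10⁻⁶)^(1/3) = 1.1×10⁻² M

1.1×10⁻² M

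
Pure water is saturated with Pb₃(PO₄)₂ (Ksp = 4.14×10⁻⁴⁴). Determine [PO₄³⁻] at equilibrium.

1.65×10⁻⁹ M

Pb₃(PO₄)₂(s) ⇌ 3 Pb²⁺(aq) + 2 PO₄³⁻(aq)
With molar solubility s: [Pb²⁺] = 3s, [PO₄³⁻] = 2s.
Ksp = [Pb²⁺]^3[PO₄³⁻]^2 = (3s)^3 · (2s)^2 = 108s^5 = 4.14×10⁻⁴⁴
s = 8.25×10⁻¹⁰ mol L⁻¹
[PO₄³⁻] = 2s = 1.65×10⁻⁹ mol L⁻¹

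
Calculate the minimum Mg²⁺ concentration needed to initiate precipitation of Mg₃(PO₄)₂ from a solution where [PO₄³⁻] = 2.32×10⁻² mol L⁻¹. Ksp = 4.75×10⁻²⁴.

2.07×10⁻⁷ M

The threshold for precipitation is Q = Ksp.
Mg₃(PO₄)₂(s) ⇌ 3 Mg²⁺(aq) + 2 PO₄³⁻(aq)
Ksp = [Mg²⁺]^3[PO₄³⁻]^2 = [Mg²⁺]^3(2.32×10⁻²)^2
[Mg²⁺]^3 = 4.75×10⁻²⁴ / (2.32×10⁻²)^2 = 8.83×10⁻²¹
[Mg²⁺] = 2.07×10⁻⁷ mol L⁻¹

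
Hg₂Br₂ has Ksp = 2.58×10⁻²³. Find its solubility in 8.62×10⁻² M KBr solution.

Hg₂Br₂(s) ⇌ Hg₂²⁺(aq) + 2 Br⁻(aq)
Let s be the solubility of Hg₂Br₂ here. The common ion gives [Br⁻] ≈ 8.62×10⁻² M, and [Hg₂²⁺] = s.
Ksp = [Hg₂²⁺][Br⁻]^2 = s(8.62×10⁻²)^2
s = 2.58×10⁻²³ / (8.62×10⁻²)^2 = 3.47×10⁻²¹
s = 3.47×10⁻²¹ M

3.47×10⁻²¹ M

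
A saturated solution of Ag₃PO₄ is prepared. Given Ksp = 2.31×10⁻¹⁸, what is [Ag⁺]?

5.13×10⁻⁵ M

Ag₃PO₄(s) ⇌ 3 Ag⁺(aq) + PO₄³⁻(aq)
Call the molar solubility s, so that [Ag⁺] = 3s and [PO₄³⁻] = s.
Ksp = [Ag⁺]^3[PO₄³⁻] = (3s)^3 · s = 27s^4 = 2.31×10⁻¹⁸
s = 1.71×10⁻⁵ M
[Ag⁺] = 3s = 5.13×10⁻⁵ M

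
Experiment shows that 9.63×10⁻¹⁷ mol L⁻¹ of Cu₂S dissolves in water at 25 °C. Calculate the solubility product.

Cu₂S(s) ⇌ 2 Cu⁺(aq) + S²⁻(aq)
If s mol/L of Cu₂S dissolves, [Cu⁺] = 2s and [S²⁻] = s.
Ksp = [Cu⁺]^2[S²⁻] = (2s)^2 · s = 4s^3
Ksp = 4 × (9.63×10⁻¹⁷)^3 = 3.57×10⁻⁴⁸

Ksp = 3.57×10⁻⁴⁸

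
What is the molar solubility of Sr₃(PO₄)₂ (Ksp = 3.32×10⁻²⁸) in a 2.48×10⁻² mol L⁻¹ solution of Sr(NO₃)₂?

Sr₃(PO₄)₂(s) ⇌ 3 Sr²⁺(aq) + 2 PO₄³⁻(aq)
With Sr²⁺ already at 2.48×10⁻² mol L⁻¹ and s small, take [Sr²⁺] ≈ 2.48×10⁻² mol L⁻¹ and [PO₄³⁻] = 2s.
Ksp = [Sr²⁺]^3[PO₄³⁻]^2 = (2.48×10⁻²)^3(2s)^2
(2s)^2 = 3.32×10⁻²⁸ / (2.48×10⁻²)^3 = 2.18×10⁻²³
s = 2.33×10⁻¹² mol L⁻¹

2.33×10⁻¹² M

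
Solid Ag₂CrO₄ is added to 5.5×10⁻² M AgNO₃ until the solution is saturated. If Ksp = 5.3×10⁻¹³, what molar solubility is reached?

1.8×10⁻¹⁰ M

Ag₂CrO₄(s) ⇌ 2 Ag⁺(aq) + CrO₄²⁻(aq)
With Ag⁺ already at 5.5×10⁻² M and s small, take [Ag⁺] ≈ 5.5×10⁻² M and [CrO₄²⁻] = s.
Ksp = [Ag⁺]^2[CrO₄²⁻] = (5.5×10⁻²)^2s
s = 5.3×10⁻¹³ / (5.5×10⁻²)^2 = 1.8×10⁻¹⁰
s = 1.8×10⁻¹⁰ M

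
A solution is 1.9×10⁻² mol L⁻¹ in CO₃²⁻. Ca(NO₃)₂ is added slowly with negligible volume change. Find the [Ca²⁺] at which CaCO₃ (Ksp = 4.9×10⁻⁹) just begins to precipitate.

A salt starts to precipitate once the ion product Q reaches its Ksp.
CaCO₃(s) ⇌ Ca²⁺(aq) + CO₃²⁻(aq)
Ksp = [Ca²⁺][CO₃²⁻] = [Ca²⁺](1.9×10⁻²)
[Ca²⁺] = 4.9×10⁻⁹ / (1.9×10⁻²) = 2.6×10⁻⁷
[Ca²⁺] = 2.6×10⁻⁷ mol L⁻¹

2.6×10⁻⁷ M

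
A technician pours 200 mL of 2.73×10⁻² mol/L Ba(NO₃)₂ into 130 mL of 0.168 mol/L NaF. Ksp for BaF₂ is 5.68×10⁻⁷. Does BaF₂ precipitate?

Yes

After mixing, V = 200 mL + 130 mL = 330 mL.
[Ba²⁺] = (2.73×10⁻²)(200)/330 = 1.65×10⁻² mol/L
[F⁻] = (0.168)(130)/330 = 6.62×10⁻² mol/L
Q = [Ba²⁺][F⁻]^2 = 7.25×10⁻⁵
Q = 7.25×10⁻⁵ > Ksp = 5.68×10⁻⁷, so the solution is supersaturated and BaF₂ precipitates.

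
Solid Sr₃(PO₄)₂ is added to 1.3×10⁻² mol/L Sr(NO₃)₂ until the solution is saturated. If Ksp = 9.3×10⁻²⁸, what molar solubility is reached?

Sr₃(PO₄)₂(s) ⇌ 3 Sr²⁺(aq) + 2 PO₄³⁻(aq)
The solution already contains Sr²⁺ at 1.3×10⁻² mol/L. Let s be the molar solubility of Sr₃(PO₄)₂.
[Sr²⁺] ≈ 1.3×10⁻² mol/L (common ion dominates); [PO₄³⁻] = 2s.
Ksp = [Sr²⁺]^3[PO₄³⁻]^2 = (1.3×10⁻²)^3(2s)^2
(2s)^2 = 9.3×10⁻²⁸ / (1.3×10⁻²)^3 = 4.2×10⁻²²
s = 1.0×10⁻¹¹ mol/L

1.0×10⁻¹¹ M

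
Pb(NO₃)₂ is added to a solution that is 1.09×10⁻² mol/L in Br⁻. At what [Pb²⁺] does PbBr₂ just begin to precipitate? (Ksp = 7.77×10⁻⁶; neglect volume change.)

6.54×10⁻² M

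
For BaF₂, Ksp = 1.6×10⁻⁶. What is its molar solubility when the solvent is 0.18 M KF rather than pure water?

4.9×10⁻⁵ M

BaF₂(s) ⇌ Ba²⁺(aq) + 2 F⁻(aq)
The solution already contains F⁻ at 0.18 M. Let s be the molar solubility of BaF₂.
[F⁻] ≈ 0.18 M (common ion dominates); [Ba²⁺] = s.
Ksp = [Ba²⁺][F⁻]^2 = s(0.18)^2
s = 1.6×10⁻⁶ / (0.18)^2 = 4.9×10⁻⁵
s = 4.9×10⁻⁵ M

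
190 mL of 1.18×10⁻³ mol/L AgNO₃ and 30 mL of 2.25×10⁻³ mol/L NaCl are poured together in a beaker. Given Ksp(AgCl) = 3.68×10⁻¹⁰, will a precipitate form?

The combined volume is 220 mL.
[Ag⁺] = (1.18×10⁻³)(190)/220 = 1.02×10⁻³ mol/L
[Cl⁻] = (2.25×10⁻³)(30)/220 = 3.07×10⁻⁴ mol/L
Q = [Ag⁺][Cl⁻] = 3.13×10⁻⁷
Because Q > Ksp (3.13×10⁻⁷ vs 3.68×10⁻¹⁰), a precipitate of AgCl forms.

Yes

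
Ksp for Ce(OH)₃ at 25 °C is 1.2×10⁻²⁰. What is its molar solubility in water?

4.6×10⁻⁶ M

Ce(OH)₃(s) ⇌ Ce³⁺(aq) + 3 OH⁻(aq)
If s mol/L of Ce(OH)₃ dissolves, [Ce³⁺] = s and [OH⁻] = 3s.
Ksp = [Ce³⁺][OH⁻]^3 = s · (3s)^3 = 27s^4
27s^4 = 1.2×10⁻²⁰  ⇒  s^4 = 4.4×10⁻²²
s = (4.4×10⁻²²)^(1/4) = 4.6×10⁻⁶ M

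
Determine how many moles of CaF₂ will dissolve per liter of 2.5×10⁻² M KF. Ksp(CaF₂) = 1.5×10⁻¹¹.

2.4×10⁻⁸ M

CaF₂(s) ⇌ Ca²⁺(aq) + 2 F⁻(aq)
F⁻ is already present at 2.5×10⁻² M. If s mol/L of CaF₂ dissolves, [Ca²⁺] = s while [F⁻] ≈ 2.5×10⁻² M.
Ksp = [Ca²⁺][F⁻]^2 = s(2.5×10⁻²)^2
s = 1.5×10⁻¹¹ / (2.5×10⁻²)^2 = 2.4×10⁻⁸
s = 2.4×10⁻⁸ M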